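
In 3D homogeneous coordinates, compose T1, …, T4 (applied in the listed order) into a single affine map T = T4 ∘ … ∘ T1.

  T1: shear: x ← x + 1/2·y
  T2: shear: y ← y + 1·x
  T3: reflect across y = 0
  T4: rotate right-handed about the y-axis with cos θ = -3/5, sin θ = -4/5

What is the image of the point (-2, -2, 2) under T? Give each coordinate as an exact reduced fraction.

T1 shear: x ← x + 1/2·y: (-2, -2, 2) → (-3, -2, 2)
T2 shear: y ← y + 1·x: (-3, -2, 2) → (-3, -5, 2)
T3 reflect across y = 0: (-3, -5, 2) → (-3, 5, 2)
T4 rotate right-handed about the y-axis with cos θ = -3/5, sin θ = -4/5: (-3, 5, 2) → (1/5, 5, -18/5)

T(p) = (1/5, 5, -18/5)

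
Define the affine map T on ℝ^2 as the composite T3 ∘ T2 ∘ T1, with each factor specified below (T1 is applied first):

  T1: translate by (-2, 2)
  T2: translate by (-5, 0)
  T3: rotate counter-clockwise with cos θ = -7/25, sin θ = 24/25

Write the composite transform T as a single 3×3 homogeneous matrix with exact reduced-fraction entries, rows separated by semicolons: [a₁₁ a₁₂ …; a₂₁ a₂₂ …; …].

T = [-7/25 -24/25 1/25; 24/25 -7/25 -182/25; 0 0 1]

T1 = [1 0 -2; 0 1 2; 0 0 1]
T2·T1 = [1 0 -7; 0 1 2; 0 0 1]
T3·…·T1 = [-7/25 -24/25 1/25; 24/25 -7/25 -182/25; 0 0 1]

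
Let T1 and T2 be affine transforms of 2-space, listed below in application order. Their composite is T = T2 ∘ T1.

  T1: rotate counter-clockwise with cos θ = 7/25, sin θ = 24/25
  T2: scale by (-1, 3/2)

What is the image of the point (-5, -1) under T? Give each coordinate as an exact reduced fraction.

T1 rotate counter-clockwise with cos θ = 7/25, sin θ = 24/25: (-5, -1) → (-11/25, -127/25)
T2 scale by (-1, 3/2): (-11/25, -127/25) → (11/25, -381/50)

T(p) = (11/25, -381/50)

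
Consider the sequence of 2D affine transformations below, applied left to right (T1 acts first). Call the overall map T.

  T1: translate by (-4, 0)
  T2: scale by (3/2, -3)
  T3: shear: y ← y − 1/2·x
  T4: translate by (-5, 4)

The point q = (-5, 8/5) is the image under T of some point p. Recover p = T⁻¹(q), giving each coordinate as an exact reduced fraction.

T1 = [1 0 -4; 0 1 0; 0 0 1]
T2·T1 = [3/2 0 -6; 0 -3 0; 0 0 1]
T3·…·T1 = [3/2 0 -6; -3/4 -3 3; 0 0 1]
T4·…·T1 = [3/2 0 -11; -3/4 -3 7; 0 0 1]
det M = -9/2; M⁻¹ = [2/3 0 22/3; -1/6 -1/3 1/2; 0 0 1]
M⁻¹ · (-5, 8/5)ᵀ = (4, 4/5)ᵀ

p = (4, 4/5)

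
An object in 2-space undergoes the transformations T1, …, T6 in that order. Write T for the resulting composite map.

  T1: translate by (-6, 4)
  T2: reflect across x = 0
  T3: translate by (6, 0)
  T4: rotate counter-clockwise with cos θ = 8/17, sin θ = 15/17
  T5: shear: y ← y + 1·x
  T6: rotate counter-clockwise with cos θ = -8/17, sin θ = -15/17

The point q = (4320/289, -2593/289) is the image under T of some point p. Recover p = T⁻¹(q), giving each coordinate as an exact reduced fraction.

T1 = [1 0 -6; 0 1 4; 0 0 1]
T2·T1 = [-1 0 6; 0 1 4; 0 0 1]
T3·…·T1 = [-1 0 12; 0 1 4; 0 0 1]
T4·…·T1 = [-8/17 -15/17 36/17; -15/17 8/17 212/17; 0 0 1]
T5·…·T1 = [-8/17 -15/17 36/17; -23/17 -7/17 248/17; 0 0 1]
T6·…·T1 = [-281/289 15/289 3432/289; 304/289 281/289 -2524/289; 0 0 1]
det M = -1; M⁻¹ = [-281/289 15/289 12; 304/289 281/289 -4; 0 0 1]
M⁻¹ · (4320/289, -2593/289)ᵀ = (-3, 3)ᵀ

p = (-3, 3)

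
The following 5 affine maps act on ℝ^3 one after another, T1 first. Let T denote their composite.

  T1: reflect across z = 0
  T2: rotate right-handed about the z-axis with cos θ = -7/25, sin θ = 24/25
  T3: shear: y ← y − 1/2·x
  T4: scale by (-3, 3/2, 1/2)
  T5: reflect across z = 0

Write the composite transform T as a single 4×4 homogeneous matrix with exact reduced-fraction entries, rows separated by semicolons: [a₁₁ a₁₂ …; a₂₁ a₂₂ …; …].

T1 = [1 0 0 0; 0 1 0 0; 0 0 -1 0; 0 0 0 1]
T2·T1 = [-7/25 -24/25 0 0; 24/25 -7/25 0 0; 0 0 -1 0; 0 0 0 1]
T3·…·T1 = [-7/25 -24/25 0 0; 11/10 1/5 0 0; 0 0 -1 0; 0 0 0 1]
T4·…·T1 = [21/25 72/25 0 0; 33/20 3/10 0 0; 0 0 -1/2 0; 0 0 0 1]
T5·…·T1 = [21/25 72/25 0 0; 33/20 3/10 0 0; 0 0 1/2 0; 0 0 0 1]

T = [21/25 72/25 0 0; 33/20 3/10 0 0; 0 0 1/2 0; 0 0 0 1]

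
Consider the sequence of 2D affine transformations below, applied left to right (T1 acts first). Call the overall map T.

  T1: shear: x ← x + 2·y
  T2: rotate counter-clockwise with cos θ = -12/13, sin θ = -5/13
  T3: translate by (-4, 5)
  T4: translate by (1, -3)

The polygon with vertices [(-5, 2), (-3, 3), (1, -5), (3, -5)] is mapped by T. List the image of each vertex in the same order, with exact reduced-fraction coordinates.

T1 shear: x ← x + 2·y: (-5, 2) → (-1, 2); (-3, 3) → (3, 3); (1, -5) → (-9, -5); (3, -5) → (-7, -5)
T2 rotate counter-clockwise with cos θ = -12/13, sin θ = -5/13: (-1, 2) → (22/13, -19/13); (3, 3) → (-21/13, -51/13); (-9, -5) → (83/13, 105/13); (-7, -5) → (59/13, 95/13)
T3 translate by (-4, 5): (22/13, -19/13) → (-30/13, 46/13); (-21/13, -51/13) → (-73/13, 14/13); (83/13, 105/13) → (31/13, 170/13); (59/13, 95/13) → (7/13, 160/13)
T4 translate by (1, -3): (-30/13, 46/13) → (-17/13, 7/13); (-73/13, 14/13) → (-60/13, -25/13); (31/13, 170/13) → (44/13, 131/13); (7/13, 160/13) → (20/13, 121/13)

image vertices: (-17/13, 7/13), (-60/13, -25/13), (44/13, 131/13), (20/13, 121/13)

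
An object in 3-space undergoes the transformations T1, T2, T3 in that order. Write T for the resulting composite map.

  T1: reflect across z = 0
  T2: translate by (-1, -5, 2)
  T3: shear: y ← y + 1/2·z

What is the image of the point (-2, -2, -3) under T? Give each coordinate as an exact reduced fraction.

T1 reflect across z = 0: (-2, -2, -3) → (-2, -2, 3)
T2 translate by (-1, -5, 2): (-2, -2, 3) → (-3, -7, 5)
T3 shear: y ← y + 1/2·z: (-3, -7, 5) → (-3, -9/2, 5)

T(p) = (-3, -9/2, 5)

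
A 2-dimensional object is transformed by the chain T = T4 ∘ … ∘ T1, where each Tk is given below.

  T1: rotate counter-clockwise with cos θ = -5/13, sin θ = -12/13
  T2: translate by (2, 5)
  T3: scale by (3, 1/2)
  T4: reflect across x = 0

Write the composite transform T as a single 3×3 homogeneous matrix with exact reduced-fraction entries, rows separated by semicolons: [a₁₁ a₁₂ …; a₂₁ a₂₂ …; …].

T = [15/13 -36/13 -6; -6/13 -5/26 5/2; 0 0 1]

T1 = [-5/13 12/13 0; -12/13 -5/13 0; 0 0 1]
T2·T1 = [-5/13 12/13 2; -12/13 -5/13 5; 0 0 1]
T3·…·T1 = [-15/13 36/13 6; -6/13 -5/26 5/2; 0 0 1]
T4·…·T1 = [15/13 -36/13 -6; -6/13 -5/26 5/2; 0 0 1]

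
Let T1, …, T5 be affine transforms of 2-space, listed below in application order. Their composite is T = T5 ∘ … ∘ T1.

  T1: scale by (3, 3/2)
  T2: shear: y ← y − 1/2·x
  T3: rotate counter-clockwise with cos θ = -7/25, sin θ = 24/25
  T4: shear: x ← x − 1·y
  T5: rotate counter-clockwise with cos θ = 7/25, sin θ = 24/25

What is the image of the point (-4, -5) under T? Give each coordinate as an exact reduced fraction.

T(p) = (3777/250, 3039/250)

T1 scale by (3, 3/2): (-4, -5) → (-12, -15/2)
T2 shear: y ← y − 1/2·x: (-12, -15/2) → (-12, -3/2)
T3 rotate counter-clockwise with cos θ = -7/25, sin θ = 24/25: (-12, -3/2) → (24/5, -111/10)
T4 shear: x ← x − 1·y: (24/5, -111/10) → (159/10, -111/10)
T5 rotate counter-clockwise with cos θ = 7/25, sin θ = 24/25: (159/10, -111/10) → (3777/250, 3039/250)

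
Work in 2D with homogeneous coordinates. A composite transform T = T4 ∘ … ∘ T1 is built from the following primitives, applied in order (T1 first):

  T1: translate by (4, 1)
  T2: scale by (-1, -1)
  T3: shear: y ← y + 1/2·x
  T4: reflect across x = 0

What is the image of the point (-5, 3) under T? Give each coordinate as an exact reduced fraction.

T(p) = (-1, -7/2)

T1 translate by (4, 1): (-5, 3) → (-1, 4)
T2 scale by (-1, -1): (-1, 4) → (1, -4)
T3 shear: y ← y + 1/2·x: (1, -4) → (1, -7/2)
T4 reflect across x = 0: (1, -7/2) → (-1, -7/2)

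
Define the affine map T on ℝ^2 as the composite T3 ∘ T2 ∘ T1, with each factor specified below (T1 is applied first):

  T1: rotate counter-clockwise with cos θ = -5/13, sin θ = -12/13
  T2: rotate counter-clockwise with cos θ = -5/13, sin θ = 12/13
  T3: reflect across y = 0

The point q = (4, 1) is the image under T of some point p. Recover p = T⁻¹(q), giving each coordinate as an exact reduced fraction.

T1 = [-5/13 12/13 0; -12/13 -5/13 0; 0 0 1]
T2·T1 = [1 0 0; 0 1 0; 0 0 1]
T3·…·T1 = [1 0 0; 0 -1 0; 0 0 1]
det M = -1; M⁻¹ = [1 0 0; 0 -1 0; 0 0 1]
M⁻¹ · (4, 1)ᵀ = (4, -1)ᵀ

p = (4, -1)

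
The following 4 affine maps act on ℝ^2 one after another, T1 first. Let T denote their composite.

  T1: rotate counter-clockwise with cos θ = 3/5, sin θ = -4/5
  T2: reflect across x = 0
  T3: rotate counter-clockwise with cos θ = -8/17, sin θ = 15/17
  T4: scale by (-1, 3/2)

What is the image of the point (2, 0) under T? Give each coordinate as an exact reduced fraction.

T1 rotate counter-clockwise with cos θ = 3/5, sin θ = -4/5: (2, 0) → (6/5, -8/5)
T2 reflect across x = 0: (6/5, -8/5) → (-6/5, -8/5)
T3 rotate counter-clockwise with cos θ = -8/17, sin θ = 15/17: (-6/5, -8/5) → (168/85, -26/85)
T4 scale by (-1, 3/2): (168/85, -26/85) → (-168/85, -39/85)

T(p) = (-168/85, -39/85)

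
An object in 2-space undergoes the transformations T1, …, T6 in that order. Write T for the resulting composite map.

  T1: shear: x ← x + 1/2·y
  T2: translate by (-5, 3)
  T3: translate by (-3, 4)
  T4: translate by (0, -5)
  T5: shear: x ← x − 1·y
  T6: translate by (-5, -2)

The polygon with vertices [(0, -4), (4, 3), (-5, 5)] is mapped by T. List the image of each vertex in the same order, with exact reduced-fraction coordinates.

image vertices: (-13, -4), (-25/2, 3), (-45/2, 5)

T1 shear: x ← x + 1/2·y: (0, -4) → (-2, -4); (4, 3) → (11/2, 3); (-5, 5) → (-5/2, 5)
T2 translate by (-5, 3): (-2, -4) → (-7, -1); (11/2, 3) → (1/2, 6); (-5/2, 5) → (-15/2, 8)
T3 translate by (-3, 4): (-7, -1) → (-10, 3); (1/2, 6) → (-5/2, 10); (-15/2, 8) → (-21/2, 12)
T4 translate by (0, -5): (-10, 3) → (-10, -2); (-5/2, 10) → (-5/2, 5); (-21/2, 12) → (-21/2, 7)
T5 shear: x ← x − 1·y: (-10, -2) → (-8, -2); (-5/2, 5) → (-15/2, 5); (-21/2, 7) → (-35/2, 7)
T6 translate by (-5, -2): (-8, -2) → (-13, -4); (-15/2, 5) → (-25/2, 3); (-35/2, 7) → (-45/2, 5)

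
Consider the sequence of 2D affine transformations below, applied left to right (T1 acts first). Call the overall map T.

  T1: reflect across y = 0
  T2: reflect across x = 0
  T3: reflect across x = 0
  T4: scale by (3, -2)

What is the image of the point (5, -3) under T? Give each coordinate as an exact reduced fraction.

T1 reflect across y = 0: (5, -3) → (5, 3)
T2 reflect across x = 0: (5, 3) → (-5, 3)
T3 reflect across x = 0: (-5, 3) → (5, 3)
T4 scale by (3, -2): (5, 3) → (15, -6)

T(p) = (15, -6)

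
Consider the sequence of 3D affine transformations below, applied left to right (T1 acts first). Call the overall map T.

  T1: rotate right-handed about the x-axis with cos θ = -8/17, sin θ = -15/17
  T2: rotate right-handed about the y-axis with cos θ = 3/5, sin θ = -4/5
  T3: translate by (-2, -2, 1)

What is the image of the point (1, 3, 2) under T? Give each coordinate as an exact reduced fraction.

T1 rotate right-handed about the x-axis with cos θ = -8/17, sin θ = -15/17: (1, 3, 2) → (1, 6/17, -61/17)
T2 rotate right-handed about the y-axis with cos θ = 3/5, sin θ = -4/5: (1, 6/17, -61/17) → (59/17, 6/17, -23/17)
T3 translate by (-2, -2, 1): (59/17, 6/17, -23/17) → (25/17, -28/17, -6/17)

T(p) = (25/17, -28/17, -6/17)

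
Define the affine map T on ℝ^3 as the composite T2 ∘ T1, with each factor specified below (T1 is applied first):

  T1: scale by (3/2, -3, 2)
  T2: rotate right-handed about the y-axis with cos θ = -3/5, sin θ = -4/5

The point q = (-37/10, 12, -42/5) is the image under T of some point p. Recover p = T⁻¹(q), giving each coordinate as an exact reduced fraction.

T1 = [3/2 0 0 0; 0 -3 0 0; 0 0 2 0; 0 0 0 1]
T2·T1 = [-9/10 0 -8/5 0; 0 -3 0 0; 6/5 0 -6/5 0; 0 0 0 1]
det M = -9; M⁻¹ = [-2/5 0 8/15 0; 0 -1/3 0 0; -2/5 0 -3/10 0; 0 0 0 1]
M⁻¹ · (-37/10, 12, -42/5)ᵀ = (-3, -4, 4)ᵀ

p = (-3, -4, 4)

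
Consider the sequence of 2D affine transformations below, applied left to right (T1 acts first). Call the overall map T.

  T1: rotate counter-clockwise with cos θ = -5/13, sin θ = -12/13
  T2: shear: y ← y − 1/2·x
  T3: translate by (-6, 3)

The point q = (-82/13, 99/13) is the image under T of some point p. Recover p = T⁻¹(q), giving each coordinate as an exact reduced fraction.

p = (-4, -2)

T1 = [-5/13 12/13 0; -12/13 -5/13 0; 0 0 1]
T2·T1 = [-5/13 12/13 0; -19/26 -11/13 0; 0 0 1]
T3·…·T1 = [-5/13 12/13 -6; -19/26 -11/13 3; 0 0 1]
det M = 1; M⁻¹ = [-11/13 -12/13 -30/13; 19/26 -5/13 72/13; 0 0 1]
M⁻¹ · (-82/13, 99/13)ᵀ = (-4, -2)ᵀ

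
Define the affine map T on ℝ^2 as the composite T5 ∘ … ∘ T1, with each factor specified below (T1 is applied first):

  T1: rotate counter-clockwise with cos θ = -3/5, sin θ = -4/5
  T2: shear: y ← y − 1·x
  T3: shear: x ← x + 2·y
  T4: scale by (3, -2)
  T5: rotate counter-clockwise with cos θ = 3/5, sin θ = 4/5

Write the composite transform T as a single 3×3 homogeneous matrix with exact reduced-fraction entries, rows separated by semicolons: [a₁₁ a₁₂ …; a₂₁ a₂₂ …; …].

T = [-53/25 -146/25 0; -54/25 -78/25 0; 0 0 1]

T1 = [-3/5 4/5 0; -4/5 -3/5 0; 0 0 1]
T2·T1 = [-3/5 4/5 0; -1/5 -7/5 0; 0 0 1]
T3·…·T1 = [-1 -2 0; -1/5 -7/5 0; 0 0 1]
T4·…·T1 = [-3 -6 0; 2/5 14/5 0; 0 0 1]
T5·…·T1 = [-53/25 -146/25 0; -54/25 -78/25 0; 0 0 1]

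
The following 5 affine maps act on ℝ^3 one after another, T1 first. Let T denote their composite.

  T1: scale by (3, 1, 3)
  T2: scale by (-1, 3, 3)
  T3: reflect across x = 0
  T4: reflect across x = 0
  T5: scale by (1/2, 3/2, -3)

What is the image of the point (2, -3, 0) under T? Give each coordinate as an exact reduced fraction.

T(p) = (-3, -27/2, 0)

T1 scale by (3, 1, 3): (2, -3, 0) → (6, -3, 0)
T2 scale by (-1, 3, 3): (6, -3, 0) → (-6, -9, 0)
T3 reflect across x = 0: (-6, -9, 0) → (6, -9, 0)
T4 reflect across x = 0: (6, -9, 0) → (-6, -9, 0)
T5 scale by (1/2, 3/2, -3): (-6, -9, 0) → (-3, -27/2, 0)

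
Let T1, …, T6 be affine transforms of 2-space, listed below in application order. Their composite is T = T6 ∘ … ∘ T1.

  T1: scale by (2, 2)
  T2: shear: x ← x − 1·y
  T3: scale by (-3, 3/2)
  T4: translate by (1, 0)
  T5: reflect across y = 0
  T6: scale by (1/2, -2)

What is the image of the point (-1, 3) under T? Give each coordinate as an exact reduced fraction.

T1 scale by (2, 2): (-1, 3) → (-2, 6)
T2 shear: x ← x − 1·y: (-2, 6) → (-8, 6)
T3 scale by (-3, 3/2): (-8, 6) → (24, 9)
T4 translate by (1, 0): (24, 9) → (25, 9)
T5 reflect across y = 0: (25, 9) → (25, -9)
T6 scale by (1/2, -2): (25, -9) → (25/2, 18)

T(p) = (25/2, 18)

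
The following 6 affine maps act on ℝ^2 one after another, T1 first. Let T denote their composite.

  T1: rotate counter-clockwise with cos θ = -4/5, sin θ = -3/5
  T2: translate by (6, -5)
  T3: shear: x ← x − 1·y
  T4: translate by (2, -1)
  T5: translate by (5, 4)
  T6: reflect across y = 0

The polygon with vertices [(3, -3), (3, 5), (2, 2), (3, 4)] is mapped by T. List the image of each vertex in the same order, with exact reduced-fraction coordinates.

image vertices: (66/5, 7/5), (122/5, 39/5), (102/5, 24/5), (23, 7)

T1 rotate counter-clockwise with cos θ = -4/5, sin θ = -3/5: (3, -3) → (-21/5, 3/5); (3, 5) → (3/5, -29/5); (2, 2) → (-2/5, -14/5); (3, 4) → (0, -5)
T2 translate by (6, -5): (-21/5, 3/5) → (9/5, -22/5); (3/5, -29/5) → (33/5, -54/5); (-2/5, -14/5) → (28/5, -39/5); (0, -5) → (6, -10)
T3 shear: x ← x − 1·y: (9/5, -22/5) → (31/5, -22/5); (33/5, -54/5) → (87/5, -54/5); (28/5, -39/5) → (67/5, -39/5); (6, -10) → (16, -10)
T4 translate by (2, -1): (31/5, -22/5) → (41/5, -27/5); (87/5, -54/5) → (97/5, -59/5); (67/5, -39/5) → (77/5, -44/5); (16, -10) → (18, -11)
T5 translate by (5, 4): (41/5, -27/5) → (66/5, -7/5); (97/5, -59/5) → (122/5, -39/5); (77/5, -44/5) → (102/5, -24/5); (18, -11) → (23, -7)
T6 reflect across y = 0: (66/5, -7/5) → (66/5, 7/5); (122/5, -39/5) → (122/5, 39/5); (102/5, -24/5) → (102/5, 24/5); (23, -7) → (23, 7)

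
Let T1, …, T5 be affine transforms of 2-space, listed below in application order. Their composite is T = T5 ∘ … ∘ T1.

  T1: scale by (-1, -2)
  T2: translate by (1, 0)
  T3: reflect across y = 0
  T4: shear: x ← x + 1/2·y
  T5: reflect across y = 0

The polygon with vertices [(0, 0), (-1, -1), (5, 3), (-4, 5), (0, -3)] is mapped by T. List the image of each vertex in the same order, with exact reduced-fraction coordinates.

T1 scale by (-1, -2): (0, 0) → (0, 0); (-1, -1) → (1, 2); (5, 3) → (-5, -6); (-4, 5) → (4, -10); (0, -3) → (0, 6)
T2 translate by (1, 0): (0, 0) → (1, 0); (1, 2) → (2, 2); (-5, -6) → (-4, -6); (4, -10) → (5, -10); (0, 6) → (1, 6)
T3 reflect across y = 0: (1, 0) → (1, 0); (2, 2) → (2, -2); (-4, -6) → (-4, 6); (5, -10) → (5, 10); (1, 6) → (1, -6)
T4 shear: x ← x + 1/2·y: (1, 0) → (1, 0); (2, -2) → (1, -2); (-4, 6) → (-1, 6); (5, 10) → (10, 10); (1, -6) → (-2, -6)
T5 reflect across y = 0: (1, 0) → (1, 0); (1, -2) → (1, 2); (-1, 6) → (-1, -6); (10, 10) → (10, -10); (-2, -6) → (-2, 6)

image vertices: (1, 0), (1, 2), (-1, -6), (10, -10), (-2, 6)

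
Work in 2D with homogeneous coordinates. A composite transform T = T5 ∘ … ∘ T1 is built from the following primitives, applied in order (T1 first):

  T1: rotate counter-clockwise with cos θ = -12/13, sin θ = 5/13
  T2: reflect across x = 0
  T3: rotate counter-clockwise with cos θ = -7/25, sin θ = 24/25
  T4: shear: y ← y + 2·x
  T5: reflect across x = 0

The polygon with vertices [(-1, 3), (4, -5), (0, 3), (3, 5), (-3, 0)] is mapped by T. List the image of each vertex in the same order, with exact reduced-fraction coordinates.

image vertices: (-963/325, 457/65), (2081/325, -834/65), (-759/325, 426/65), (-653/325, 617/65), (-612/325, 93/65)

T1 rotate counter-clockwise with cos θ = -12/13, sin θ = 5/13: (-1, 3) → (-3/13, -41/13); (4, -5) → (-23/13, 80/13); (0, 3) → (-15/13, -36/13); (3, 5) → (-61/13, -45/13); (-3, 0) → (36/13, -15/13)
T2 reflect across x = 0: (-3/13, -41/13) → (3/13, -41/13); (-23/13, 80/13) → (23/13, 80/13); (-15/13, -36/13) → (15/13, -36/13); (-61/13, -45/13) → (61/13, -45/13); (36/13, -15/13) → (-36/13, -15/13)
T3 rotate counter-clockwise with cos θ = -7/25, sin θ = 24/25: (3/13, -41/13) → (963/325, 359/325); (23/13, 80/13) → (-2081/325, -8/325); (15/13, -36/13) → (759/325, 612/325); (61/13, -45/13) → (653/325, 1779/325); (-36/13, -15/13) → (612/325, -759/325)
T4 shear: y ← y + 2·x: (963/325, 359/325) → (963/325, 457/65); (-2081/325, -8/325) → (-2081/325, -834/65); (759/325, 612/325) → (759/325, 426/65); (653/325, 1779/325) → (653/325, 617/65); (612/325, -759/325) → (612/325, 93/65)
T5 reflect across x = 0: (963/325, 457/65) → (-963/325, 457/65); (-2081/325, -834/65) → (2081/325, -834/65); (759/325, 426/65) → (-759/325, 426/65); (653/325, 617/65) → (-653/325, 617/65); (612/325, 93/65) → (-612/325, 93/65)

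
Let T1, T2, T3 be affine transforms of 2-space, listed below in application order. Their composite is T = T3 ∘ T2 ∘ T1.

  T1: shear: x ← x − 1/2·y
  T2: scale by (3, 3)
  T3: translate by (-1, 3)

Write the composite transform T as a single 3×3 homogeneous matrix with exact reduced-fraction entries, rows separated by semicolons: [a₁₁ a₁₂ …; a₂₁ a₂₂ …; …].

T1 = [1 -1/2 0; 0 1 0; 0 0 1]
T2·T1 = [3 -3/2 0; 0 3 0; 0 0 1]
T3·…·T1 = [3 -3/2 -1; 0 3 3; 0 0 1]

T = [3 -3/2 -1; 0 3 3; 0 0 1]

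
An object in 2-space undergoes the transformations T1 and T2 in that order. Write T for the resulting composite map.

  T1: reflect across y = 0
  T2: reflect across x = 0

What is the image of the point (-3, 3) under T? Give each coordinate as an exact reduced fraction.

T(p) = (3, -3)

T1 reflect across y = 0: (-3, 3) → (-3, -3)
T2 reflect across x = 0: (-3, -3) → (3, -3)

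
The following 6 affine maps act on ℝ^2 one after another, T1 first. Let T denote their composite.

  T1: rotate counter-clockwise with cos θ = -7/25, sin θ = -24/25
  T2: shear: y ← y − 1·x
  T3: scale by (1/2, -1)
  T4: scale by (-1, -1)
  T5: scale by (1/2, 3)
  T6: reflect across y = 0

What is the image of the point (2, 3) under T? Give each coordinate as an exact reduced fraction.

T(p) = (-29/50, 381/25)

T1 rotate counter-clockwise with cos θ = -7/25, sin θ = -24/25: (2, 3) → (58/25, -69/25)
T2 shear: y ← y − 1·x: (58/25, -69/25) → (58/25, -127/25)
T3 scale by (1/2, -1): (58/25, -127/25) → (29/25, 127/25)
T4 scale by (-1, -1): (29/25, 127/25) → (-29/25, -127/25)
T5 scale by (1/2, 3): (-29/25, -127/25) → (-29/50, -381/25)
T6 reflect across y = 0: (-29/50, -381/25) → (-29/50, 381/25)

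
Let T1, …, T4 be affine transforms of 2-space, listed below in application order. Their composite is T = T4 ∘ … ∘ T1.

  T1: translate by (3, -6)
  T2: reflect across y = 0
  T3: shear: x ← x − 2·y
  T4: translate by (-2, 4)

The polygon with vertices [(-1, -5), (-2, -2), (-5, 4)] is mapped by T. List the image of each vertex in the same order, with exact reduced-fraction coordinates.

image vertices: (-22, 15), (-17, 12), (-8, 6)

T1 translate by (3, -6): (-1, -5) → (2, -11); (-2, -2) → (1, -8); (-5, 4) → (-2, -2)
T2 reflect across y = 0: (2, -11) → (2, 11); (1, -8) → (1, 8); (-2, -2) → (-2, 2)
T3 shear: x ← x − 2·y: (2, 11) → (-20, 11); (1, 8) → (-15, 8); (-2, 2) → (-6, 2)
T4 translate by (-2, 4): (-20, 11) → (-22, 15); (-15, 8) → (-17, 12); (-6, 2) → (-8, 6)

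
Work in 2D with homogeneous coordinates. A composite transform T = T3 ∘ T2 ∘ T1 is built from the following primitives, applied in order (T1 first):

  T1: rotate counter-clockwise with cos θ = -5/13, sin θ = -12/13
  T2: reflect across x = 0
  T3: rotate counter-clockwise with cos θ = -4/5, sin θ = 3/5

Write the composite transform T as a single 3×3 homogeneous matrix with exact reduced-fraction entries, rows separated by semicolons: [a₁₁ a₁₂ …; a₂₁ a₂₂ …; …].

T1 = [-5/13 12/13 0; -12/13 -5/13 0; 0 0 1]
T2·T1 = [5/13 -12/13 0; -12/13 -5/13 0; 0 0 1]
T3·…·T1 = [16/65 63/65 0; 63/65 -16/65 0; 0 0 1]

T = [16/65 63/65 0; 63/65 -16/65 0; 0 0 1]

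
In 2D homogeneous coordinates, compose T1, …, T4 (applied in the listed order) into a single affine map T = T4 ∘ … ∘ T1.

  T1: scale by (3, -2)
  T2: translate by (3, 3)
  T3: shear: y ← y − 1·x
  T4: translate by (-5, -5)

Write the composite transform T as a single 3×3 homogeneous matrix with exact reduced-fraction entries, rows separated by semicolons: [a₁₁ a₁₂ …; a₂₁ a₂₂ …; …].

T1 = [3 0 0; 0 -2 0; 0 0 1]
T2·T1 = [3 0 3; 0 -2 3; 0 0 1]
T3·…·T1 = [3 0 3; -3 -2 0; 0 0 1]
T4·…·T1 = [3 0 -2; -3 -2 -5; 0 0 1]

T = [3 0 -2; -3 -2 -5; 0 0 1]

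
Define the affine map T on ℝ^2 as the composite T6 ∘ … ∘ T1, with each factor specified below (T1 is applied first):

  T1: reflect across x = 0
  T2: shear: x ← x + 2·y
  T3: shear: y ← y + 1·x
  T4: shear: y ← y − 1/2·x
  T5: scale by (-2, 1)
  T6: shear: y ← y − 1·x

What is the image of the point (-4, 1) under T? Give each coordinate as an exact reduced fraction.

T(p) = (-12, 16)

T1 reflect across x = 0: (-4, 1) → (4, 1)
T2 shear: x ← x + 2·y: (4, 1) → (6, 1)
T3 shear: y ← y + 1·x: (6, 1) → (6, 7)
T4 shear: y ← y − 1/2·x: (6, 7) → (6, 4)
T5 scale by (-2, 1): (6, 4) → (-12, 4)
T6 shear: y ← y − 1·x: (-12, 4) → (-12, 16)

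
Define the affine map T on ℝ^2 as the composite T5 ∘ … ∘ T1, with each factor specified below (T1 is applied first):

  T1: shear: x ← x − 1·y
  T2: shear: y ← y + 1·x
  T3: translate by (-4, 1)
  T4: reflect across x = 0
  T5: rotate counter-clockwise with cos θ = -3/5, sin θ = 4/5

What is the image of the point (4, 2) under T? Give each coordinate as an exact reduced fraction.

T1 shear: x ← x − 1·y: (4, 2) → (2, 2)
T2 shear: y ← y + 1·x: (2, 2) → (2, 4)
T3 translate by (-4, 1): (2, 4) → (-2, 5)
T4 reflect across x = 0: (-2, 5) → (2, 5)
T5 rotate counter-clockwise with cos θ = -3/5, sin θ = 4/5: (2, 5) → (-26/5, -7/5)

T(p) = (-26/5, -7/5)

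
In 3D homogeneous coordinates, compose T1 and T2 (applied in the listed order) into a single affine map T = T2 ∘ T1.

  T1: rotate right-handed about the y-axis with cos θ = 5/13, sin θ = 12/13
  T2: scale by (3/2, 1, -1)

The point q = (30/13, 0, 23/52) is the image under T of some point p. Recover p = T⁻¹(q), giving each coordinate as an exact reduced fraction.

T1 = [5/13 0 12/13 0; 0 1 0 0; -12/13 0 5/13 0; 0 0 0 1]
T2·T1 = [15/26 0 18/13 0; 0 1 0 0; 12/13 0 -5/13 0; 0 0 0 1]
det M = -3/2; M⁻¹ = [10/39 0 12/13 0; 0 1 0 0; 8/13 0 -5/13 0; 0 0 0 1]
M⁻¹ · (30/13, 0, 23/52)ᵀ = (1, 0, 5/4)ᵀ

p = (1, 0, 5/4)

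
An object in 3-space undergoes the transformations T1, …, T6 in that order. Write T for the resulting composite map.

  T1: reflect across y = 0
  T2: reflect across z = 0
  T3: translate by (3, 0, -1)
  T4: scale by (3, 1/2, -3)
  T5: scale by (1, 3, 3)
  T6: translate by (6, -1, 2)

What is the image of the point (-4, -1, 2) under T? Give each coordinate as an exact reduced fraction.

T1 reflect across y = 0: (-4, -1, 2) → (-4, 1, 2)
T2 reflect across z = 0: (-4, 1, 2) → (-4, 1, -2)
T3 translate by (3, 0, -1): (-4, 1, -2) → (-1, 1, -3)
T4 scale by (3, 1/2, -3): (-1, 1, -3) → (-3, 1/2, 9)
T5 scale by (1, 3, 3): (-3, 1/2, 9) → (-3, 3/2, 27)
T6 translate by (6, -1, 2): (-3, 3/2, 27) → (3, 1/2, 29)

T(p) = (3, 1/2, 29)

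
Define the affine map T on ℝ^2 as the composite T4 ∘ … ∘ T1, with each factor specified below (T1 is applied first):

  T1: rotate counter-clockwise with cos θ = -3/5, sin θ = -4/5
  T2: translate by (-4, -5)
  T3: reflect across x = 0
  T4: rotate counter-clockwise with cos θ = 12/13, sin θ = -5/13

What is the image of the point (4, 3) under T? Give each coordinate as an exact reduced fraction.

T(p) = (-2/13, -140/13)

T1 rotate counter-clockwise with cos θ = -3/5, sin θ = -4/5: (4, 3) → (0, -5)
T2 translate by (-4, -5): (0, -5) → (-4, -10)
T3 reflect across x = 0: (-4, -10) → (4, -10)
T4 rotate counter-clockwise with cos θ = 12/13, sin θ = -5/13: (4, -10) → (-2/13, -140/13)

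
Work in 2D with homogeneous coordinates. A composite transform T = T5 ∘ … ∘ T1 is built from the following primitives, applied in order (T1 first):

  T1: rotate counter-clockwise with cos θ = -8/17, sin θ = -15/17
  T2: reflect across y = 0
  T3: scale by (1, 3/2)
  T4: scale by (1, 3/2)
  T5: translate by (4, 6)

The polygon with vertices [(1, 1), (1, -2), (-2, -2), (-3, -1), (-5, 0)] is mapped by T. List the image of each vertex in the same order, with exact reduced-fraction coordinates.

image vertices: (75/17, 615/68), (30/17, 399/68), (54/17, -3/34), (77/17, -69/68), (108/17, -267/68)

T1 rotate counter-clockwise with cos θ = -8/17, sin θ = -15/17: (1, 1) → (7/17, -23/17); (1, -2) → (-38/17, 1/17); (-2, -2) → (-14/17, 46/17); (-3, -1) → (9/17, 53/17); (-5, 0) → (40/17, 75/17)
T2 reflect across y = 0: (7/17, -23/17) → (7/17, 23/17); (-38/17, 1/17) → (-38/17, -1/17); (-14/17, 46/17) → (-14/17, -46/17); (9/17, 53/17) → (9/17, -53/17); (40/17, 75/17) → (40/17, -75/17)
T3 scale by (1, 3/2): (7/17, 23/17) → (7/17, 69/34); (-38/17, -1/17) → (-38/17, -3/34); (-14/17, -46/17) → (-14/17, -69/17); (9/17, -53/17) → (9/17, -159/34); (40/17, -75/17) → (40/17, -225/34)
T4 scale by (1, 3/2): (7/17, 69/34) → (7/17, 207/68); (-38/17, -3/34) → (-38/17, -9/68); (-14/17, -69/17) → (-14/17, -207/34); (9/17, -159/34) → (9/17, -477/68); (40/17, -225/34) → (40/17, -675/68)
T5 translate by (4, 6): (7/17, 207/68) → (75/17, 615/68); (-38/17, -9/68) → (30/17, 399/68); (-14/17, -207/34) → (54/17, -3/34); (9/17, -477/68) → (77/17, -69/68); (40/17, -675/68) → (108/17, -267/68)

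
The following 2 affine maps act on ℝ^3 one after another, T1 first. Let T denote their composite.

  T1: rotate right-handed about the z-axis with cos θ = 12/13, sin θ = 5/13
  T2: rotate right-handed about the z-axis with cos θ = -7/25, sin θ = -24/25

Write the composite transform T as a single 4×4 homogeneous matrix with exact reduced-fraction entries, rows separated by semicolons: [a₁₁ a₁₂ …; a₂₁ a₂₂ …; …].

T = [36/325 323/325 0 0; -323/325 36/325 0 0; 0 0 1 0; 0 0 0 1]

T1 = [12/13 -5/13 0 0; 5/13 12/13 0 0; 0 0 1 0; 0 0 0 1]
T2·T1 = [36/325 323/325 0 0; -323/325 36/325 0 0; 0 0 1 0; 0 0 0 1]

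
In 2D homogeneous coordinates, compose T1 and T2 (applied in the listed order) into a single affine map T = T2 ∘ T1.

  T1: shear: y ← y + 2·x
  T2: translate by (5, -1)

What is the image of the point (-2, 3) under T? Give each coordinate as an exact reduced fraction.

T1 shear: y ← y + 2·x: (-2, 3) → (-2, -1)
T2 translate by (5, -1): (-2, -1) → (3, -2)

T(p) = (3, -2)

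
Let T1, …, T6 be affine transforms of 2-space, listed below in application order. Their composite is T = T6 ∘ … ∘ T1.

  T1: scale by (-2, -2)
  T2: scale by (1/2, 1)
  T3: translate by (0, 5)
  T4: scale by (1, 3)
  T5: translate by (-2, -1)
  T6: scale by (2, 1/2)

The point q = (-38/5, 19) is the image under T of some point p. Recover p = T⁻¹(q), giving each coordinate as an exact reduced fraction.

T1 = [-2 0 0; 0 -2 0; 0 0 1]
T2·T1 = [-1 0 0; 0 -2 0; 0 0 1]
T3·…·T1 = [-1 0 0; 0 -2 5; 0 0 1]
T4·…·T1 = [-1 0 0; 0 -6 15; 0 0 1]
T5·…·T1 = [-1 0 -2; 0 -6 14; 0 0 1]
T6·…·T1 = [-2 0 -4; 0 -3 7; 0 0 1]
det M = 6; M⁻¹ = [-1/2 0 -2; 0 -1/3 7/3; 0 0 1]
M⁻¹ · (-38/5, 19)ᵀ = (9/5, -4)ᵀ

p = (9/5, -4)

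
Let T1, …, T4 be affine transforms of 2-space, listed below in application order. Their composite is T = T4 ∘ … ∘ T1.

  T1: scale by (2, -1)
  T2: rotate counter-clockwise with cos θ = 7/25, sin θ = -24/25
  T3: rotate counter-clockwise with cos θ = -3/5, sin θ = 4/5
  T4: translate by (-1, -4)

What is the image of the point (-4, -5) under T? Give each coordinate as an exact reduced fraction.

T1 scale by (2, -1): (-4, -5) → (-8, 5)
T2 rotate counter-clockwise with cos θ = 7/25, sin θ = -24/25: (-8, 5) → (64/25, 227/25)
T3 rotate counter-clockwise with cos θ = -3/5, sin θ = 4/5: (64/25, 227/25) → (-44/5, -17/5)
T4 translate by (-1, -4): (-44/5, -17/5) → (-49/5, -37/5)

T(p) = (-49/5, -37/5)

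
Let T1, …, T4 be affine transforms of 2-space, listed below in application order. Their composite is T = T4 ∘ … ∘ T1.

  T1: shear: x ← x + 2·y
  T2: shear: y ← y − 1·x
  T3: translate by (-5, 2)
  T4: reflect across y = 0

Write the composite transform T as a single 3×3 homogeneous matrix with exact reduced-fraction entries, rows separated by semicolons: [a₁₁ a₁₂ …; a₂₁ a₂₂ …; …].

T = [1 2 -5; 1 1 -2; 0 0 1]

T1 = [1 2 0; 0 1 0; 0 0 1]
T2·T1 = [1 2 0; -1 -1 0; 0 0 1]
T3·…·T1 = [1 2 -5; -1 -1 2; 0 0 1]
T4·…·T1 = [1 2 -5; 1 1 -2; 0 0 1]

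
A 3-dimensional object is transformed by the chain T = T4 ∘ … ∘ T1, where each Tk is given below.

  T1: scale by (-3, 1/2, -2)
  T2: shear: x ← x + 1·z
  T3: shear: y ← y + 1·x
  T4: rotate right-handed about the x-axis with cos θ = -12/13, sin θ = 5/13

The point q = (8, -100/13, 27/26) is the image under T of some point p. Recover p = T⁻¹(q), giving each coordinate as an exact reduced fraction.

p = (-2, -1, -1)

T1 = [-3 0 0 0; 0 1/2 0 0; 0 0 -2 0; 0 0 0 1]
T2·T1 = [-3 0 -2 0; 0 1/2 0 0; 0 0 -2 0; 0 0 0 1]
T3·…·T1 = [-3 0 -2 0; -3 1/2 -2 0; 0 0 -2 0; 0 0 0 1]
T4·…·T1 = [-3 0 -2 0; 36/13 -6/13 34/13 0; -15/13 5/26 14/13 0; 0 0 0 1]
det M = 3; M⁻¹ = [-1/3 -5/39 -4/13 0; -2 -24/13 10/13 0; 0 5/26 6/13 0; 0 0 0 1]
M⁻¹ · (8, -100/13, 27/26)ᵀ = (-2, -1, -1)ᵀ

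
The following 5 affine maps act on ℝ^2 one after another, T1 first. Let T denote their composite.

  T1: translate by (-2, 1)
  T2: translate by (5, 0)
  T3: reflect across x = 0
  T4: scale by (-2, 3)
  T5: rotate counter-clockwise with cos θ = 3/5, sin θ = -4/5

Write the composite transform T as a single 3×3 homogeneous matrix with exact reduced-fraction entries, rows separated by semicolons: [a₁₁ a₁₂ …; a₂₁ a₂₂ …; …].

T = [6/5 12/5 6; -8/5 9/5 -3; 0 0 1]

T1 = [1 0 -2; 0 1 1; 0 0 1]
T2·T1 = [1 0 3; 0 1 1; 0 0 1]
T3·…·T1 = [-1 0 -3; 0 1 1; 0 0 1]
T4·…·T1 = [2 0 6; 0 3 3; 0 0 1]
T5·…·T1 = [6/5 12/5 6; -8/5 9/5 -3; 0 0 1]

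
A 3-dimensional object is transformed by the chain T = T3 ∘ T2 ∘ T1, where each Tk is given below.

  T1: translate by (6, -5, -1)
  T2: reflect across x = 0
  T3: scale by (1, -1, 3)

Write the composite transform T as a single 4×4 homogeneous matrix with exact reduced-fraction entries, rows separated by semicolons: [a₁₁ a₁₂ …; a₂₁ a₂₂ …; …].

T = [-1 0 0 -6; 0 -1 0 5; 0 0 3 -3; 0 0 0 1]

T1 = [1 0 0 6; 0 1 0 -5; 0 0 1 -1; 0 0 0 1]
T2·T1 = [-1 0 0 -6; 0 1 0 -5; 0 0 1 -1; 0 0 0 1]
T3·…·T1 = [-1 0 0 -6; 0 -1 0 5; 0 0 3 -3; 0 0 0 1]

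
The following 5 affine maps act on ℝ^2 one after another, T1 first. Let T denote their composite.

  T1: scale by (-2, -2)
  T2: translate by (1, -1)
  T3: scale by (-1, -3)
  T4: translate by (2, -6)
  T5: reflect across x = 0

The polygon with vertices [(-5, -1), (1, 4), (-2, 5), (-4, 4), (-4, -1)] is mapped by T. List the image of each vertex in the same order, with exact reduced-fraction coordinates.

T1 scale by (-2, -2): (-5, -1) → (10, 2); (1, 4) → (-2, -8); (-2, 5) → (4, -10); (-4, 4) → (8, -8); (-4, -1) → (8, 2)
T2 translate by (1, -1): (10, 2) → (11, 1); (-2, -8) → (-1, -9); (4, -10) → (5, -11); (8, -8) → (9, -9); (8, 2) → (9, 1)
T3 scale by (-1, -3): (11, 1) → (-11, -3); (-1, -9) → (1, 27); (5, -11) → (-5, 33); (9, -9) → (-9, 27); (9, 1) → (-9, -3)
T4 translate by (2, -6): (-11, -3) → (-9, -9); (1, 27) → (3, 21); (-5, 33) → (-3, 27); (-9, 27) → (-7, 21); (-9, -3) → (-7, -9)
T5 reflect across x = 0: (-9, -9) → (9, -9); (3, 21) → (-3, 21); (-3, 27) → (3, 27); (-7, 21) → (7, 21); (-7, -9) → (7, -9)

image vertices: (9, -9), (-3, 21), (3, 27), (7, 21), (7, -9)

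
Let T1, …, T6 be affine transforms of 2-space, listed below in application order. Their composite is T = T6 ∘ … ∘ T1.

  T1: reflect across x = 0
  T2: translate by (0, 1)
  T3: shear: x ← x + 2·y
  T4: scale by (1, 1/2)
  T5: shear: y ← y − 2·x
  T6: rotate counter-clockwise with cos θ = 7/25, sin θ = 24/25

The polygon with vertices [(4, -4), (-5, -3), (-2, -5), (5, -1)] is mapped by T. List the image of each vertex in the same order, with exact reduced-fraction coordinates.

T1 reflect across x = 0: (4, -4) → (-4, -4); (-5, -3) → (5, -3); (-2, -5) → (2, -5); (5, -1) → (-5, -1)
T2 translate by (0, 1): (-4, -4) → (-4, -3); (5, -3) → (5, -2); (2, -5) → (2, -4); (-5, -1) → (-5, 0)
T3 shear: x ← x + 2·y: (-4, -3) → (-10, -3); (5, -2) → (1, -2); (2, -4) → (-6, -4); (-5, 0) → (-5, 0)
T4 scale by (1, 1/2): (-10, -3) → (-10, -3/2); (1, -2) → (1, -1); (-6, -4) → (-6, -2); (-5, 0) → (-5, 0)
T5 shear: y ← y − 2·x: (-10, -3/2) → (-10, 37/2); (1, -1) → (1, -3); (-6, -2) → (-6, 10); (-5, 0) → (-5, 10)
T6 rotate counter-clockwise with cos θ = 7/25, sin θ = 24/25: (-10, 37/2) → (-514/25, -221/50); (1, -3) → (79/25, 3/25); (-6, 10) → (-282/25, -74/25); (-5, 10) → (-11, -2)

image vertices: (-514/25, -221/50), (79/25, 3/25), (-282/25, -74/25), (-11, -2)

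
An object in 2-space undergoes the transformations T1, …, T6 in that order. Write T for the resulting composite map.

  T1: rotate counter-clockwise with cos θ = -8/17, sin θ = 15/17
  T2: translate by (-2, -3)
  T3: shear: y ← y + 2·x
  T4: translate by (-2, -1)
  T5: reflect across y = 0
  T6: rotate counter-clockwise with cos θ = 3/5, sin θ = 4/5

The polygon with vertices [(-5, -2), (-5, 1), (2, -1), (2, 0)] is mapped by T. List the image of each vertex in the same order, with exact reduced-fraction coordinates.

T1 rotate counter-clockwise with cos θ = -8/17, sin θ = 15/17: (-5, -2) → (70/17, -59/17); (-5, 1) → (25/17, -83/17); (2, -1) → (-1/17, 38/17); (2, 0) → (-16/17, 30/17)
T2 translate by (-2, -3): (70/17, -59/17) → (36/17, -110/17); (25/17, -83/17) → (-9/17, -134/17); (-1/17, 38/17) → (-35/17, -13/17); (-16/17, 30/17) → (-50/17, -21/17)
T3 shear: y ← y + 2·x: (36/17, -110/17) → (36/17, -38/17); (-9/17, -134/17) → (-9/17, -152/17); (-35/17, -13/17) → (-35/17, -83/17); (-50/17, -21/17) → (-50/17, -121/17)
T4 translate by (-2, -1): (36/17, -38/17) → (2/17, -55/17); (-9/17, -152/17) → (-43/17, -169/17); (-35/17, -83/17) → (-69/17, -100/17); (-50/17, -121/17) → (-84/17, -138/17)
T5 reflect across y = 0: (2/17, -55/17) → (2/17, 55/17); (-43/17, -169/17) → (-43/17, 169/17); (-69/17, -100/17) → (-69/17, 100/17); (-84/17, -138/17) → (-84/17, 138/17)
T6 rotate counter-clockwise with cos θ = 3/5, sin θ = 4/5: (2/17, 55/17) → (-214/85, 173/85); (-43/17, 169/17) → (-161/17, 67/17); (-69/17, 100/17) → (-607/85, 24/85); (-84/17, 138/17) → (-804/85, 78/85)

image vertices: (-214/85, 173/85), (-161/17, 67/17), (-607/85, 24/85), (-804/85, 78/85)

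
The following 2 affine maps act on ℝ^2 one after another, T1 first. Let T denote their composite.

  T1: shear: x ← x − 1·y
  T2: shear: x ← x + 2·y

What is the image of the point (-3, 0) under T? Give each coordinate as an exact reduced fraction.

T(p) = (-3, 0)

T1 shear: x ← x − 1·y: (-3, 0) → (-3, 0)
T2 shear: x ← x + 2·y: (-3, 0) → (-3, 0)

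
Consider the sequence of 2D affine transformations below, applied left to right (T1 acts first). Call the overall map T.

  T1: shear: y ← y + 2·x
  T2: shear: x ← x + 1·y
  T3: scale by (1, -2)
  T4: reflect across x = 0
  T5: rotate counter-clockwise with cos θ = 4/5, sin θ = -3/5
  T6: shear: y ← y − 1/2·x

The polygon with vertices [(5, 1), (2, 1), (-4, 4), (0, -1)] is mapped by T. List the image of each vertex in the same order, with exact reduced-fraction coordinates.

image vertices: (-26, 5), (-58/5, 2), (56/5, -4), (2, 0)

T1 shear: y ← y + 2·x: (5, 1) → (5, 11); (2, 1) → (2, 5); (-4, 4) → (-4, -4); (0, -1) → (0, -1)
T2 shear: x ← x + 1·y: (5, 11) → (16, 11); (2, 5) → (7, 5); (-4, -4) → (-8, -4); (0, -1) → (-1, -1)
T3 scale by (1, -2): (16, 11) → (16, -22); (7, 5) → (7, -10); (-8, -4) → (-8, 8); (-1, -1) → (-1, 2)
T4 reflect across x = 0: (16, -22) → (-16, -22); (7, -10) → (-7, -10); (-8, 8) → (8, 8); (-1, 2) → (1, 2)
T5 rotate counter-clockwise with cos θ = 4/5, sin θ = -3/5: (-16, -22) → (-26, -8); (-7, -10) → (-58/5, -19/5); (8, 8) → (56/5, 8/5); (1, 2) → (2, 1)
T6 shear: y ← y − 1/2·x: (-26, -8) → (-26, 5); (-58/5, -19/5) → (-58/5, 2); (56/5, 8/5) → (56/5, -4); (2, 1) → (2, 0)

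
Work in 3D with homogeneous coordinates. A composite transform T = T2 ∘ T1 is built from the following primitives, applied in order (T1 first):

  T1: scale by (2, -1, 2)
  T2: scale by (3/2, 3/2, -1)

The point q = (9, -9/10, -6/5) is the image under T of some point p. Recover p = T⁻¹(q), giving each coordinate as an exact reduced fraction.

p = (3, 3/5, 3/5)

T1 = [2 0 0 0; 0 -1 0 0; 0 0 2 0; 0 0 0 1]
T2·T1 = [3 0 0 0; 0 -3/2 0 0; 0 0 -2 0; 0 0 0 1]
det M = 9; M⁻¹ = [1/3 0 0 0; 0 -2/3 0 0; 0 0 -1/2 0; 0 0 0 1]
M⁻¹ · (9, -9/10, -6/5)ᵀ = (3, 3/5, 3/5)ᵀ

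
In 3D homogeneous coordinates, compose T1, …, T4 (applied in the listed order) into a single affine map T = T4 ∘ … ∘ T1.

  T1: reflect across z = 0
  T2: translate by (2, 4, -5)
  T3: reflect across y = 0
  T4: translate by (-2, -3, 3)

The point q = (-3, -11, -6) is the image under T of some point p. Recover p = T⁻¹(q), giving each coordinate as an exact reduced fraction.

p = (-3, 4, 4)

T1 = [1 0 0 0; 0 1 0 0; 0 0 -1 0; 0 0 0 1]
T2·T1 = [1 0 0 2; 0 1 0 4; 0 0 -1 -5; 0 0 0 1]
T3·…·T1 = [1 0 0 2; 0 -1 0 -4; 0 0 -1 -5; 0 0 0 1]
T4·…·T1 = [1 0 0 0; 0 -1 0 -7; 0 0 -1 -2; 0 0 0 1]
det M = 1; M⁻¹ = [1 0 0 0; 0 -1 0 -7; 0 0 -1 -2; 0 0 0 1]
M⁻¹ · (-3, -11, -6)ᵀ = (-3, 4, 4)ᵀ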